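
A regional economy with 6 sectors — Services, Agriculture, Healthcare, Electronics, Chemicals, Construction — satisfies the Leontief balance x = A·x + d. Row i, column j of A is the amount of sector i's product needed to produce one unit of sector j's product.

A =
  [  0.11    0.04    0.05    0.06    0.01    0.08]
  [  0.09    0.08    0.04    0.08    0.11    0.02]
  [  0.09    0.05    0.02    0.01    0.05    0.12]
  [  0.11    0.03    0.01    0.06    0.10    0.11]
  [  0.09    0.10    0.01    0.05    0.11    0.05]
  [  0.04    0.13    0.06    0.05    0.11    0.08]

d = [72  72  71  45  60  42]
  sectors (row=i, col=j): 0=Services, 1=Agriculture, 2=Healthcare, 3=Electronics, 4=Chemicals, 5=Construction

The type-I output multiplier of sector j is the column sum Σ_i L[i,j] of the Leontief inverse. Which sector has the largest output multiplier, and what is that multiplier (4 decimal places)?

Form M = I − A:
  [  0.89   -0.04   -0.05   -0.06   -0.01   -0.08]
  [ -0.09    0.92   -0.04   -0.08   -0.11   -0.02]
  [ -0.09   -0.05    0.98   -0.01   -0.05   -0.12]
  [ -0.11   -0.03   -0.01    0.94   -0.10   -0.11]
  [ -0.09   -0.10   -0.01   -0.05    0.89   -0.05]
  [ -0.04   -0.13   -0.06   -0.05   -0.11    0.92]
Leontief inverse L = M⁻¹:
  [  1.1613    0.0809    0.0717    0.0913    0.0529    0.1259]
  [  0.1550    1.1288    0.0611    0.1192    0.1666    0.0693]
  [  0.1374    0.0972    1.0426    0.0418    0.0966    0.1603]
  [  0.1712    0.0851    0.0349    1.0994    0.1579    0.1613]
  [  0.1521    0.1517    0.0326    0.0901    1.1678    0.0950]
  [  0.1089    0.1921    0.0856    0.0941    0.1804    1.1328]
Total output x = L · d:
  x_0 = 1.1613·72 + 0.0809·72 + 0.0717·71 + 0.0913·45 + 0.0529·60 + 0.1259·42 = 107.1020
  x_1 = 0.1550·72 + 1.1288·72 + 0.0611·71 + 0.1192·45 + 0.1666·60 + 0.0693·42 = 115.0495
  x_2 = 0.1374·72 + 0.0972·72 + 1.0426·71 + 0.0418·45 + 0.0966·60 + 0.1603·42 = 105.3250
  x_3 = 0.1712·72 + 0.0851·72 + 0.0349·71 + 1.0994·45 + 0.1579·60 + 0.1613·42 = 86.6570
  x_4 = 0.1521·72 + 0.1517·72 + 0.0326·71 + 0.0901·45 + 1.1678·60 + 0.0950·42 = 102.3023
  x_5 = 0.1089·72 + 0.1921·72 + 0.0856·71 + 0.0941·45 + 0.1804·60 + 1.1328·42 = 90.3762
Output multipliers (column sums of L):
  Services: 1.8860
  Agriculture: 1.7358
  Healthcare: 1.3286
  Electronics: 1.5358
  Chemicals: 1.8222
  Construction: 1.7446

Services (1.8860)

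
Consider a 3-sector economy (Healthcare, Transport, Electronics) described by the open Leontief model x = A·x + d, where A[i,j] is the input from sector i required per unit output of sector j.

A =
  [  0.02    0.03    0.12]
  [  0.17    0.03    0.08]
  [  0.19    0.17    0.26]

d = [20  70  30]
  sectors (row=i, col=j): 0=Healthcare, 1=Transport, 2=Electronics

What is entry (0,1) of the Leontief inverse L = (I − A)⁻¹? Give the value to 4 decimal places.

Form M = I − A:
  [  0.98   -0.03   -0.12]
  [ -0.17    0.97   -0.08]
  [ -0.19   -0.17    0.74]
Leontief inverse L = M⁻¹:
  [  1.0665    0.0645    0.1799]
  [  0.2135    1.0638    0.1496]
  [  0.3229    0.2609    1.4319]
Total output x = L · d:
  x_0 = 1.0665·20 + 0.0645·70 + 0.1799·30 = 31.2433
  x_1 = 0.2135·20 + 1.0638·70 + 0.1496·30 = 83.2225
  x_2 = 0.3229·20 + 0.2609·70 + 1.4319·30 = 67.6812

L[0,1] = 0.0645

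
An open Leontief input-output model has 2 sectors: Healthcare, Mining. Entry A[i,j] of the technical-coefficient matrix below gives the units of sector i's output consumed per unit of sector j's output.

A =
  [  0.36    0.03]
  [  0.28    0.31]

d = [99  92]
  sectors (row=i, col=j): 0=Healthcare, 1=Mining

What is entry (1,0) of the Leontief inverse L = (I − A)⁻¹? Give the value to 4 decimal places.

L[1,0] = 0.6464

Form M = I − A:
  [  0.64   -0.03]
  [ -0.28    0.69]
Leontief inverse L = M⁻¹:
  [  1.5928    0.0693]
  [  0.6464    1.4774]
Total output x = L · d:
  x_0 = 1.5928·99 + 0.0693·92 = 164.0582
  x_1 = 0.6464·99 + 1.4774·92 = 199.9077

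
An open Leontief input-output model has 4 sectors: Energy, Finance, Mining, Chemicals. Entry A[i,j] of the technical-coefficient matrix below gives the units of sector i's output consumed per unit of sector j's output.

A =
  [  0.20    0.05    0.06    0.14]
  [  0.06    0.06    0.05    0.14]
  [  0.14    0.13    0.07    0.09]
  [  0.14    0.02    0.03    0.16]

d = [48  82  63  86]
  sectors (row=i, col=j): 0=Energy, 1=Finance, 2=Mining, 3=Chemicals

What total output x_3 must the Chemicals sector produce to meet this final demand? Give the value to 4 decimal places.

125.4361

Form M = I − A:
  [  0.80   -0.05   -0.06   -0.14]
  [ -0.06    0.94   -0.05   -0.14]
  [ -0.14   -0.13    0.93   -0.09]
  [ -0.14   -0.02   -0.03    0.84]
Leontief inverse L = M⁻¹:
  [  1.3166    0.0887    0.0976    0.2447]
  [  0.1312    1.0855    0.0736    0.2107]
  [  0.2389    0.1696    1.1058    0.1866]
  [  0.2311    0.0467    0.0575    1.2429]
Total output x = L · d:
  x_0 = 1.3166·48 + 0.0887·82 + 0.0976·63 + 0.2447·86 = 97.6614
  x_1 = 0.1312·48 + 1.0855·82 + 0.0736·63 + 0.2107·86 = 118.0585
  x_2 = 0.2389·48 + 0.1696·82 + 1.1058·63 + 0.1866·86 = 111.0854
  x_3 = 0.2311·48 + 0.0467·82 + 0.0575·63 + 1.2429·86 = 125.4361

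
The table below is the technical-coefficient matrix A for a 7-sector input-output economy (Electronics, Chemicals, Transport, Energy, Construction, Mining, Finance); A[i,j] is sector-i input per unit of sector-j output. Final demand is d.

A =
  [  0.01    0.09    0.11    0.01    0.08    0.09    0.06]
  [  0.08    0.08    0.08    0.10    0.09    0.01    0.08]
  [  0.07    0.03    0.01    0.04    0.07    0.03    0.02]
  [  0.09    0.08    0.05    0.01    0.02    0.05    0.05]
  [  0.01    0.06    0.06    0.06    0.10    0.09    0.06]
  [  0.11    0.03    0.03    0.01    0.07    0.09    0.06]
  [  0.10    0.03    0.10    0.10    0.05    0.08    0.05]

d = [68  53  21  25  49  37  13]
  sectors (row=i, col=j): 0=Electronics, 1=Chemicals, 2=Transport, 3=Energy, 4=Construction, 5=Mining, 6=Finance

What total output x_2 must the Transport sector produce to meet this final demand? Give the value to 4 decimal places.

Form M = I − A:
  [  0.99   -0.09   -0.11   -0.01   -0.08   -0.09   -0.06]
  [ -0.08    0.92   -0.08   -0.10   -0.09   -0.01   -0.08]
  [ -0.07   -0.03    0.99   -0.04   -0.07   -0.03   -0.02]
  [ -0.09   -0.08   -0.05    0.99   -0.02   -0.05   -0.05]
  [ -0.01   -0.06   -0.06   -0.06    0.90   -0.09   -0.06]
  [ -0.11   -0.03   -0.03   -0.01   -0.07    0.91   -0.06]
  [ -0.10   -0.03   -0.10   -0.10   -0.05   -0.08    0.95]
Leontief inverse L = M⁻¹:
  [  1.0628    0.1300    0.1538    0.0500    0.1368    0.1368    0.1012]
  [  0.1361    1.1335    0.1381    0.1442    0.1515    0.0647    0.1282]
  [  0.0966    0.0591    1.0416    0.0607    0.1043    0.0623    0.0467]
  [  0.1293    0.1159    0.0914    1.0401    0.0648    0.0880    0.0843]
  [  0.0616    0.1009    0.1042    0.0966    1.1534    0.1389    0.1013]
  [  0.1526    0.0693    0.0765    0.0405    0.1215    1.1402    0.0989]
  [  0.1561    0.0790    0.1517    0.1342    0.1079    0.1356    1.0948]
Total output x = L · d:
  x_0 = 1.0628·68 + 0.1300·53 + 0.1538·21 + 0.0500·25 + 0.1368·49 + 0.1368·37 + 0.1012·13 = 96.7231
  x_1 = 0.1361·68 + 1.1335·53 + 0.1381·21 + 0.1442·25 + 0.1515·49 + 0.0647·37 + 0.1282·13 = 87.3233
  x_2 = 0.0966·68 + 0.0591·53 + 1.0416·21 + 0.0607·25 + 0.1043·49 + 0.0623·37 + 0.0467·13 = 41.1152
  x_3 = 0.1293·68 + 0.1159·53 + 0.0914·21 + 1.0401·25 + 0.0648·49 + 0.0880·37 + 0.0843·13 = 50.3916
  x_4 = 0.0616·68 + 0.1009·53 + 0.1042·21 + 0.0966·25 + 1.1534·49 + 0.1389·37 + 0.1013·13 = 77.1094
  x_5 = 0.1526·68 + 0.0693·53 + 0.0765·21 + 0.0405·25 + 0.1215·49 + 1.1402·37 + 0.0989·13 = 66.0957
  x_6 = 0.1561·68 + 0.0790·53 + 0.1517·21 + 0.1342·25 + 0.1079·49 + 0.1356·37 + 1.0948·13 = 45.8798

41.1152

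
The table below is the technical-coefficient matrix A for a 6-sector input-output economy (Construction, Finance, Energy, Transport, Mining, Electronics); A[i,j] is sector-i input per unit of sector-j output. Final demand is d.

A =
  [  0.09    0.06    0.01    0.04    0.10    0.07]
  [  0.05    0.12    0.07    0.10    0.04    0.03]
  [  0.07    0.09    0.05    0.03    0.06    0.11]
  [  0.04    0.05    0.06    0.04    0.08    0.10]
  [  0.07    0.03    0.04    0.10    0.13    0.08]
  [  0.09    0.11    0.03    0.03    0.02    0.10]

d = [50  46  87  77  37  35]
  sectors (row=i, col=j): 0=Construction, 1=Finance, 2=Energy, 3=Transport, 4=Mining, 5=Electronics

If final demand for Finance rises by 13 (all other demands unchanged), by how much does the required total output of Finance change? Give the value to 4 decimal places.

Form M = I − A:
  [  0.91   -0.06   -0.01   -0.04   -0.10   -0.07]
  [ -0.05    0.88   -0.07   -0.10   -0.04   -0.03]
  [ -0.07   -0.09    0.95   -0.03   -0.06   -0.11]
  [ -0.04   -0.05   -0.06    0.96   -0.08   -0.10]
  [ -0.07   -0.03   -0.04   -0.10    0.87   -0.08]
  [ -0.09   -0.11   -0.03   -0.03   -0.02    0.90]
Leontief inverse L = M⁻¹:
  [  1.1338    0.1050    0.0345    0.0783    0.1474    0.1177]
  [  0.0934    1.1745    0.1027    0.1410    0.0867    0.0823]
  [  0.1183    0.1463    1.0786    0.0699    0.1049    0.1630]
  [  0.0836    0.0986    0.0860    1.0756    0.1224    0.1507]
  [  0.1218    0.0821    0.0710    0.1441    1.1886    0.1426]
  [  0.1342    0.1640    0.0564    0.0665    0.0593    1.1466]
Total output x = L · d:
  x_0 = 1.1338·50 + 0.1050·46 + 0.0345·87 + 0.0783·77 + 0.1474·37 + 0.1177·35 = 80.1273
  x_1 = 0.0934·50 + 1.1745·46 + 0.1027·87 + 0.1410·77 + 0.0867·37 + 0.0823·35 = 84.5829
  x_2 = 0.1183·50 + 0.1463·46 + 1.0786·87 + 0.0699·77 + 0.1049·37 + 0.1630·35 = 121.4520
  x_3 = 0.0836·50 + 0.0986·46 + 0.0860·87 + 1.0756·77 + 0.1224·37 + 0.1507·35 = 108.8238
  x_4 = 0.1218·50 + 0.0821·46 + 0.0710·87 + 0.1441·77 + 1.1886·37 + 0.1426·35 = 76.1096
  x_5 = 0.1342·50 + 0.1640·46 + 0.0564·87 + 0.0665·77 + 0.0593·37 + 1.1466·35 = 66.6067
Δx_1 = L[1,1] · Δd_1 = 1.1745 · 13 = 15.2685

15.2685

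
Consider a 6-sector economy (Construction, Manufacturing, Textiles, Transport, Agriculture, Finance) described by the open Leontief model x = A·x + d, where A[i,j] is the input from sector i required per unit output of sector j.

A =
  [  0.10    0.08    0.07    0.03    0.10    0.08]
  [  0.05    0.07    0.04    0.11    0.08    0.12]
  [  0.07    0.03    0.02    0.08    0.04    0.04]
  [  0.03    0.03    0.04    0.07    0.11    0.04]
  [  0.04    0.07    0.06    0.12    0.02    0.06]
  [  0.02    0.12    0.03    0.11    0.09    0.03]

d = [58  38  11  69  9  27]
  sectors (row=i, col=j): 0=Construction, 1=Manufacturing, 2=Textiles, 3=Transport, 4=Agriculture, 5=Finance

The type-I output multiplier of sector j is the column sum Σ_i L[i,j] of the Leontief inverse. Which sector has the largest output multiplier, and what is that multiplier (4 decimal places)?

Transport (1.8510)

Form M = I − A:
  [  0.90   -0.08   -0.07   -0.03   -0.10   -0.08]
  [ -0.05    0.93   -0.04   -0.11   -0.08   -0.12]
  [ -0.07   -0.03    0.98   -0.08   -0.04   -0.04]
  [ -0.03   -0.03   -0.04    0.93   -0.11   -0.04]
  [ -0.04   -0.07   -0.06   -0.12    0.98   -0.06]
  [ -0.02   -0.12   -0.03   -0.11   -0.09    0.97]
Leontief inverse L = M⁻¹:
  [  1.1395    0.1326    0.1041    0.0964    0.1539    0.1282]
  [  0.0838    1.1223    0.0726    0.1790    0.1383    0.1647]
  [  0.0931    0.0598    1.0410    0.1175    0.0763    0.0676]
  [  0.0536    0.0626    0.0630    1.1168    0.1449    0.0698]
  [  0.0678    0.1067    0.0845    0.1711    1.0674    0.0954]
  [  0.0491    0.1604    0.0583    0.1703    0.1381    1.0728]
Total output x = L · d:
  x_0 = 1.1395·58 + 0.1326·38 + 0.1041·11 + 0.0964·69 + 0.1539·9 + 0.1282·27 = 83.7732
  x_1 = 0.0838·58 + 1.1223·38 + 0.0726·11 + 0.1790·69 + 0.1383·9 + 0.1647·27 = 66.3464
  x_2 = 0.0931·58 + 0.0598·38 + 1.0410·11 + 0.1175·69 + 0.0763·9 + 0.0676·27 = 29.7410
  x_3 = 0.0536·58 + 0.0626·38 + 0.0630·11 + 1.1168·69 + 0.1449·9 + 0.0698·27 = 86.4237
  x_4 = 0.0678·58 + 0.1067·38 + 0.0845·11 + 0.1711·69 + 1.0674·9 + 0.0954·27 = 32.9011
  x_5 = 0.0491·58 + 0.1604·38 + 0.0583·11 + 0.1703·69 + 0.1381·9 + 1.0728·27 = 51.5433
Output multipliers (column sums of L):
  Construction: 1.4868
  Manufacturing: 1.6444
  Textiles: 1.4235
  Transport: 1.8510
  Agriculture: 1.7190
  Finance: 1.5983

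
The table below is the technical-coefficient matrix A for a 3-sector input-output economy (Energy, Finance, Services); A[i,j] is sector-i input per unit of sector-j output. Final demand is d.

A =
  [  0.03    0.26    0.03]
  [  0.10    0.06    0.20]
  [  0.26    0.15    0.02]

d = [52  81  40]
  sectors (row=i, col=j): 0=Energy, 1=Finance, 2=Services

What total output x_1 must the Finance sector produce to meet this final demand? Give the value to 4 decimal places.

Form M = I − A:
  [  0.97   -0.26   -0.03]
  [ -0.10    0.94   -0.20]
  [ -0.26   -0.15    0.98]
Leontief inverse L = M⁻¹:
  [  1.0899    0.3171    0.0981]
  [  0.1834    1.1530    0.2409]
  [  0.3172    0.2606    1.0833]
Total output x = L · d:
  x_0 = 1.0899·52 + 0.3171·81 + 0.0981·40 = 86.2850
  x_1 = 0.1834·52 + 1.1530·81 + 0.2409·40 = 112.5704
  x_2 = 0.3172·52 + 0.2606·81 + 1.0833·40 = 80.9384

112.5704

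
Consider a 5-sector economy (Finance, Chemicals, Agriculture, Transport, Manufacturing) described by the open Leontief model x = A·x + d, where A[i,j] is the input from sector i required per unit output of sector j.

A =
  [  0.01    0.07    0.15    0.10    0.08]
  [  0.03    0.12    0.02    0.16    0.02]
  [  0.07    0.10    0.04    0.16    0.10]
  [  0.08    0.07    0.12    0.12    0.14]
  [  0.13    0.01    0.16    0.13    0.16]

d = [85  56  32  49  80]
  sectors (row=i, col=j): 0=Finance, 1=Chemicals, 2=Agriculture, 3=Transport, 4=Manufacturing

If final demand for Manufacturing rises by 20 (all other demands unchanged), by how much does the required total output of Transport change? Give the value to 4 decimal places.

5.0997

Form M = I − A:
  [  0.99   -0.07   -0.15   -0.10   -0.08]
  [ -0.03    0.88   -0.02   -0.16   -0.02]
  [ -0.07   -0.10    0.96   -0.16   -0.10]
  [ -0.08   -0.07   -0.12    0.88   -0.14]
  [ -0.13   -0.01   -0.16   -0.13    0.84]
Leontief inverse L = M⁻¹:
  [  1.0687    0.1290    0.2237    0.2102    0.1665]
  [  0.0727    1.1721    0.0812    0.2488    0.0860]
  [  0.1339    0.1641    1.1342    0.2806    0.1984]
  [  0.1555    0.1412    0.2271    1.2587    0.2550]
  [  0.2158    0.0870    0.2868    0.2837    1.2945]
Total output x = L · d:
  x_0 = 1.0687·85 + 0.1290·56 + 0.2237·32 + 0.2102·49 + 0.1665·80 = 128.8409
  x_1 = 0.0727·85 + 1.1721·56 + 0.0812·32 + 0.2488·49 + 0.0860·80 = 93.4850
  x_2 = 0.1339·85 + 0.1641·56 + 1.1342·32 + 0.2806·49 + 0.1984·80 = 86.4875
  x_3 = 0.1555·85 + 0.1412·56 + 0.2271·32 + 1.2587·49 + 0.2550·80 = 110.4661
  x_4 = 0.2158·85 + 0.0870·56 + 0.2868·32 + 0.2837·49 + 1.2945·80 = 149.8604
Δx_3 = L[3,4] · Δd_4 = 0.2550 · 20 = 5.0997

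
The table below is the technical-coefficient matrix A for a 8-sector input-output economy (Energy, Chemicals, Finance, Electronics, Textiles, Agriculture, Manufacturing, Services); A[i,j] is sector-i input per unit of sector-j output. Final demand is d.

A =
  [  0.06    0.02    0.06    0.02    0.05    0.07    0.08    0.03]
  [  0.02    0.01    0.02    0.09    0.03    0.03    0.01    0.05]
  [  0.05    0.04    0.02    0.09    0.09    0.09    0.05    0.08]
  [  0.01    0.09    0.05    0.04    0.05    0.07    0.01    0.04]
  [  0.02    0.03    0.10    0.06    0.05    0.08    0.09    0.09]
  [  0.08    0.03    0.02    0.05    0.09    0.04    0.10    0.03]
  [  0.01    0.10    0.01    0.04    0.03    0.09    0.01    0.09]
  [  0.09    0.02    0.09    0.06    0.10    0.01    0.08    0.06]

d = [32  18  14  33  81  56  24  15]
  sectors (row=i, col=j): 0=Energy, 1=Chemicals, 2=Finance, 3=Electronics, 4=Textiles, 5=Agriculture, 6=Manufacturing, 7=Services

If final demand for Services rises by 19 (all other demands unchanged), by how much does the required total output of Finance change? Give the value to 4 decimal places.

2.5041

Form M = I − A:
  [  0.94   -0.02   -0.06   -0.02   -0.05   -0.07   -0.08   -0.03]
  [ -0.02    0.99   -0.02   -0.09   -0.03   -0.03   -0.01   -0.05]
  [ -0.05   -0.04    0.98   -0.09   -0.09   -0.09   -0.05   -0.08]
  [ -0.01   -0.09   -0.05    0.96   -0.05   -0.07   -0.01   -0.04]
  [ -0.02   -0.03   -0.10   -0.06    0.95   -0.08   -0.09   -0.09]
  [ -0.08   -0.03   -0.02   -0.05   -0.09    0.96   -0.10   -0.03]
  [ -0.01   -0.10   -0.01   -0.04   -0.03   -0.09    0.99   -0.09]
  [ -0.09   -0.02   -0.09   -0.06   -0.10   -0.01   -0.08    0.94]
Leontief inverse L = M⁻¹:
  [  1.0900    0.0506    0.0902    0.0570    0.0925    0.1133    0.1194    0.0715]
  [  0.0391    1.0315    0.0438    0.1144    0.0592    0.0564    0.0341    0.0754]
  [  0.0887    0.0790    1.0654    0.1381    0.1459    0.1419    0.1014    0.1318]
  [  0.0365    0.1137    0.0782    1.0780    0.0889    0.1044    0.0437    0.0758]
  [  0.0610    0.0721    0.1419    0.1128    1.1102    0.1354    0.1404    0.1467]
  [  0.1097    0.0656    0.0570    0.0895    0.1337    1.0888    0.1416    0.0768]
  [  0.0407    0.1237    0.0411    0.0786    0.0719    0.1218    1.0465    0.1257]
  [  0.1271    0.0605    0.1358    0.1096    0.1554    0.0687    0.1302    1.1169]
Total output x = L · d:
  x_0 = 1.0900·32 + 0.0506·18 + 0.0902·14 + 0.0570·33 + 0.0925·81 + 0.1133·56 + 0.1194·24 + 0.0715·15 = 56.7173
  x_1 = 0.0391·32 + 1.0315·18 + 0.0438·14 + 0.1144·33 + 0.0592·81 + 0.0564·56 + 0.0341·24 + 0.0754·15 = 34.1121
  x_2 = 0.0887·32 + 0.0790·18 + 1.0654·14 + 0.1381·33 + 0.1459·81 + 0.1419·56 + 0.1014·24 + 0.1318·15 = 47.9106
  x_3 = 0.0365·32 + 0.1137·18 + 0.0782·14 + 1.0780·33 + 0.0889·81 + 0.1044·56 + 0.0437·24 + 0.0758·15 = 55.1181
  x_4 = 0.0610·32 + 0.0721·18 + 0.1419·14 + 0.1128·33 + 1.1102·81 + 0.1354·56 + 0.1404·24 + 0.1467·15 = 112.0413
  x_5 = 0.1097·32 + 0.0656·18 + 0.0570·14 + 0.0895·33 + 0.1337·81 + 1.0888·56 + 0.1416·24 + 0.0768·15 = 84.7946
  x_6 = 0.0407·32 + 0.1237·18 + 0.0411·14 + 0.0786·33 + 0.0719·81 + 0.1218·56 + 1.0465·24 + 0.1257·15 = 46.3471
  x_7 = 0.1271·32 + 0.0605·18 + 0.1358·14 + 0.1096·33 + 0.1554·81 + 0.0687·56 + 0.1302·24 + 1.1169·15 = 46.9848
Δx_2 = L[2,7] · Δd_7 = 0.1318 · 19 = 2.5041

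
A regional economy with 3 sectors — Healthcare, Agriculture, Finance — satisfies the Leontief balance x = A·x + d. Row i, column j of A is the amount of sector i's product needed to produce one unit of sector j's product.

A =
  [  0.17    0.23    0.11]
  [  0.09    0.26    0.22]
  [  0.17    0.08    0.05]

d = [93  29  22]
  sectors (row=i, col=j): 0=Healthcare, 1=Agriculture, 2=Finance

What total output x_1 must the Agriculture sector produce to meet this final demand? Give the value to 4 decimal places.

72.2243

Form M = I − A:
  [  0.83   -0.23   -0.11]
  [ -0.09    0.74   -0.22]
  [ -0.17   -0.08    0.95]
Leontief inverse L = M⁻¹:
  [  1.3031    0.4321    0.2510]
  [  0.2337    1.4635    0.3660]
  [  0.2529    0.2006    1.1284]
Total output x = L · d:
  x_0 = 1.3031·93 + 0.4321·29 + 0.2510·22 = 139.2395
  x_1 = 0.2337·93 + 1.4635·29 + 0.3660·22 = 72.2243
  x_2 = 0.2529·93 + 0.2006·29 + 1.1284·22 = 54.1565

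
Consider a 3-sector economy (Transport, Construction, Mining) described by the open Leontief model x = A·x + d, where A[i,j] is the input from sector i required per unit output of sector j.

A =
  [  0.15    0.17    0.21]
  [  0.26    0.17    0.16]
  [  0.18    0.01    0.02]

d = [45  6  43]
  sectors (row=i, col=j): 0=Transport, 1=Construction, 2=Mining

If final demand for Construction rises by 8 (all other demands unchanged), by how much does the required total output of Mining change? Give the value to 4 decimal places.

0.5129

Form M = I − A:
  [  0.85   -0.17   -0.21]
  [ -0.26    0.83   -0.16]
  [ -0.18   -0.01    0.98]
Leontief inverse L = M⁻¹:
  [  1.3310    0.2766    0.3304]
  [  0.4650    1.3038    0.3125]
  [  0.2492    0.0641    1.0843]
Total output x = L · d:
  x_0 = 1.3310·45 + 0.2766·6 + 0.3304·43 = 75.7630
  x_1 = 0.4650·45 + 1.3038·6 + 0.3125·43 = 42.1857
  x_2 = 0.2492·45 + 0.0641·6 + 1.0843·43 = 58.2237
Δx_2 = L[2,1] · Δd_1 = 0.0641 · 8 = 0.5129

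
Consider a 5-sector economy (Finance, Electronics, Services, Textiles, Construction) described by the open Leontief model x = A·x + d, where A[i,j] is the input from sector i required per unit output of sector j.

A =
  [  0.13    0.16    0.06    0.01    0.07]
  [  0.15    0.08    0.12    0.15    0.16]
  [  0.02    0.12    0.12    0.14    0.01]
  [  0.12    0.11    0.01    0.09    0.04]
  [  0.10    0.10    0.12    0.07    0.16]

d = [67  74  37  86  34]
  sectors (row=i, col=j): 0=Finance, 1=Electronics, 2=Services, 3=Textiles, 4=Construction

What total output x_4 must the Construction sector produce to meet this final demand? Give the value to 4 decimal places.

Form M = I − A:
  [  0.87   -0.16   -0.06   -0.01   -0.07]
  [ -0.15    0.92   -0.12   -0.15   -0.16]
  [ -0.02   -0.12    0.88   -0.14   -0.01]
  [ -0.12   -0.11   -0.01    0.91   -0.04]
  [ -0.10   -0.10   -0.12   -0.07    0.84]
Leontief inverse L = M⁻¹:
  [  1.2281    0.2600    0.1417    0.0903    0.1579]
  [  0.2841    1.2268    0.2268    0.2612    0.2725]
  [  0.1019    0.2067    1.1839    0.2229    0.0726]
  [  0.2067    0.1946    0.0687    1.1523    0.1100]
  [  0.2118    0.2228    0.2187    0.1697    1.2612]
Total output x = L · d:
  x_0 = 1.2281·67 + 0.2600·74 + 0.1417·37 + 0.0903·86 + 0.1579·34 = 119.9046
  x_1 = 0.2841·67 + 1.2268·74 + 0.2268·37 + 0.2612·86 + 0.2725·34 = 149.9331
  x_2 = 0.1019·67 + 0.2067·74 + 1.1839·37 + 0.2229·86 + 0.0726·34 = 87.5696
  x_3 = 0.2067·67 + 0.1946·74 + 0.0687·37 + 1.1523·86 + 0.1100·34 = 133.6338
  x_4 = 0.2118·67 + 0.2228·74 + 0.2187·37 + 0.1697·86 + 1.2612·34 = 96.2458

96.2458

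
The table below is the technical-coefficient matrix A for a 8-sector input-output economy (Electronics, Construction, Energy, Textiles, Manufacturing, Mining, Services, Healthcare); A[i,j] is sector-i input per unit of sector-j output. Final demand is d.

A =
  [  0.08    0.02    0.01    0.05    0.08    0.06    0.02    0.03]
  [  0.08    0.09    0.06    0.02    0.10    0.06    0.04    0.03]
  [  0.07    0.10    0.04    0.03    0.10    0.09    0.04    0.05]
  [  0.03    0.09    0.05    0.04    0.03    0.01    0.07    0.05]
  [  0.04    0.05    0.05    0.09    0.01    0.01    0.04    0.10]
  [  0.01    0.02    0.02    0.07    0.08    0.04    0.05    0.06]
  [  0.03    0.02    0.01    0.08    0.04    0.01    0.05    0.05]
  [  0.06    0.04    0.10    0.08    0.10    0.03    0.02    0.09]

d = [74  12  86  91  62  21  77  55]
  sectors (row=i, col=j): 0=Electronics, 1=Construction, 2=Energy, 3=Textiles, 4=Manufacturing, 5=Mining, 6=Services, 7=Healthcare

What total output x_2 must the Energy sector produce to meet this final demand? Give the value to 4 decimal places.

134.3044

Form M = I − A:
  [  0.92   -0.02   -0.01   -0.05   -0.08   -0.06   -0.02   -0.03]
  [ -0.08    0.91   -0.06   -0.02   -0.10   -0.06   -0.04   -0.03]
  [ -0.07   -0.10    0.96   -0.03   -0.10   -0.09   -0.04   -0.05]
  [ -0.03   -0.09   -0.05    0.96   -0.03   -0.01   -0.07   -0.05]
  [ -0.04   -0.05   -0.05   -0.09    0.99   -0.01   -0.04   -0.10]
  [ -0.01   -0.02   -0.02   -0.07   -0.08    0.96   -0.05   -0.06]
  [ -0.03   -0.02   -0.01   -0.08   -0.04   -0.01    0.95   -0.05]
  [ -0.06   -0.04   -0.10   -0.08   -0.10   -0.03   -0.02    0.91]
Leontief inverse L = M⁻¹:
  [  1.1081    0.0484    0.0339    0.0855    0.1152    0.0800    0.0435    0.0650]
  [  0.1231    1.1341    0.0944    0.0667    0.1543    0.0929    0.0722    0.0773]
  [  0.1149    0.1467    1.0786    0.0815    0.1589    0.1239    0.0754    0.1021]
  [  0.0644    0.1271    0.0791    1.0747    0.0739    0.0350    0.0960    0.0854]
  [  0.0760    0.0900    0.0841    0.1274    1.0574    0.0357    0.0677    0.1394]
  [  0.0370    0.0522    0.0482    0.1069    0.1148    1.0579    0.0755    0.0980]
  [  0.0535    0.0469    0.0327    0.1089    0.0689    0.0248    1.0710    0.0791]
  [  0.1075    0.0930    0.1434    0.1319    0.1598    0.0654    0.0562    1.1456]
Total output x = L · d:
  x_0 = 1.1081·74 + 0.0484·12 + 0.0339·86 + 0.0855·91 + 0.1152·62 + 0.0800·21 + 0.0435·77 + 0.0650·55 = 109.0269
  x_1 = 0.1231·74 + 1.1341·12 + 0.0944·86 + 0.0667·91 + 0.1543·62 + 0.0929·21 + 0.0722·77 + 0.0773·55 = 58.2415
  x_2 = 0.1149·74 + 0.1467·12 + 1.0786·86 + 0.0815·91 + 0.1589·62 + 0.1239·21 + 0.0754·77 + 0.1021·55 = 134.3044
  x_3 = 0.0644·74 + 0.1271·12 + 0.0791·86 + 1.0747·91 + 0.0739·62 + 0.0350·21 + 0.0960·77 + 0.0854·55 = 128.3003
  x_4 = 0.0760·74 + 0.0900·12 + 0.0841·86 + 0.1274·91 + 1.0574·62 + 0.0357·21 + 0.0677·77 + 0.1394·55 = 104.7175
  x_5 = 0.0370·74 + 0.0522·12 + 0.0482·86 + 0.1069·91 + 0.1148·62 + 1.0579·21 + 0.0755·77 + 0.0980·55 = 57.7751
  x_6 = 0.0535·74 + 0.0469·12 + 0.0327·86 + 0.1089·91 + 0.0689·62 + 0.0248·21 + 1.0710·77 + 0.0791·55 = 108.8534
  x_7 = 0.1075·74 + 0.0930·12 + 0.1434·86 + 0.1319·91 + 0.1598·62 + 0.0654·21 + 0.0562·77 + 1.1456·55 = 112.0306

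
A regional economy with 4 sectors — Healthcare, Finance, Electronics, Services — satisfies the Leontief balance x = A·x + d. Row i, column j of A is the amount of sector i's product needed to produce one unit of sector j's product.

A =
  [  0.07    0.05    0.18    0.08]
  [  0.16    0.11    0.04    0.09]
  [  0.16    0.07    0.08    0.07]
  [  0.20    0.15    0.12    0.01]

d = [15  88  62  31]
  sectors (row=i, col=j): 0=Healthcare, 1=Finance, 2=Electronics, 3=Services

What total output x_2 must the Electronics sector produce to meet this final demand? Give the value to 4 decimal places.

Form M = I − A:
  [  0.93   -0.05   -0.18   -0.08]
  [ -0.16    0.89   -0.04   -0.09]
  [ -0.16   -0.07    0.92   -0.07]
  [ -0.20   -0.15   -0.12    0.99]
Leontief inverse L = M⁻¹:
  [  1.1620    0.1052    0.2477    0.1210]
  [  0.2504    1.1696    0.1174    0.1349]
  [  0.2441    0.1235    1.1548    0.1126]
  [  0.3023    0.2134    0.2078    1.0686]
Total output x = L · d:
  x_0 = 1.1620·15 + 0.1052·88 + 0.2477·62 + 0.1210·31 = 45.7903
  x_1 = 0.2504·15 + 1.1696·88 + 0.1174·62 + 0.1349·31 = 118.1469
  x_2 = 0.2441·15 + 0.1235·88 + 1.1548·62 + 0.1126·31 = 89.6192
  x_3 = 0.3023·15 + 0.2134·88 + 0.2078·62 + 1.0686·31 = 69.3277

89.6192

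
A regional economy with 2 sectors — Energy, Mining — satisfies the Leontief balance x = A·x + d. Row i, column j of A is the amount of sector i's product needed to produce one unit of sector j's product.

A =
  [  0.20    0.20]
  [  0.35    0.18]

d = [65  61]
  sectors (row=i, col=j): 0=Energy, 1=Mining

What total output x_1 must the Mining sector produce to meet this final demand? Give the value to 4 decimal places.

122.0990

Form M = I − A:
  [  0.80   -0.20]
  [ -0.35    0.82]
Leontief inverse L = M⁻¹:
  [  1.3993    0.3413]
  [  0.5973    1.3652]
Total output x = L · d:
  x_0 = 1.3993·65 + 0.3413·61 = 111.7747
  x_1 = 0.5973·65 + 1.3652·61 = 122.0990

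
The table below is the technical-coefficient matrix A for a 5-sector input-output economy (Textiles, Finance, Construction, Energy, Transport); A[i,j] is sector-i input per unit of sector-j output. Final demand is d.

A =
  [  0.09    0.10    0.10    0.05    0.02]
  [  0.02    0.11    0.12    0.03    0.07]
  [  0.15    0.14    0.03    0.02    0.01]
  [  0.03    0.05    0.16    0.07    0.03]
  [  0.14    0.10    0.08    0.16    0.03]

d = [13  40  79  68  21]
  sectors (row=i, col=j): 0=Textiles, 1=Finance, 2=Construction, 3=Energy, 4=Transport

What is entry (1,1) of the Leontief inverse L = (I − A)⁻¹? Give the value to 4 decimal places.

Form M = I − A:
  [  0.91   -0.10   -0.10   -0.05   -0.02]
  [ -0.02    0.89   -0.12   -0.03   -0.07]
  [ -0.15   -0.14    0.97   -0.02   -0.01]
  [ -0.03   -0.05   -0.16    0.93   -0.03]
  [ -0.14   -0.10   -0.08   -0.16    0.97]
Leontief inverse L = M⁻¹:
  [  1.1361    0.1603    0.1527    0.0762    0.0389]
  [  0.0695    1.1715    0.1695    0.0606    0.0896]
  [  0.1894    0.1979    1.0849    0.0452    0.0308]
  [  0.0794    0.1080    0.2060    1.0953    0.0454]
  [  0.1999    0.1780    0.1630    0.2016    1.0558]
Total output x = L · d:
  x_0 = 1.1361·13 + 0.1603·40 + 0.1527·79 + 0.0762·68 + 0.0389·21 = 39.2512
  x_1 = 0.0695·13 + 1.1715·40 + 0.1695·79 + 0.0606·68 + 0.0896·21 = 67.1542
  x_2 = 0.1894·13 + 0.1979·40 + 1.0849·79 + 0.0452·68 + 0.0308·21 = 99.8094
  x_3 = 0.0794·13 + 0.1080·40 + 0.2060·79 + 1.0953·68 + 0.0454·21 = 97.0528
  x_4 = 0.1999·13 + 0.1780·40 + 0.1630·79 + 0.2016·68 + 1.0558·21 = 58.4781

L[1,1] = 1.1715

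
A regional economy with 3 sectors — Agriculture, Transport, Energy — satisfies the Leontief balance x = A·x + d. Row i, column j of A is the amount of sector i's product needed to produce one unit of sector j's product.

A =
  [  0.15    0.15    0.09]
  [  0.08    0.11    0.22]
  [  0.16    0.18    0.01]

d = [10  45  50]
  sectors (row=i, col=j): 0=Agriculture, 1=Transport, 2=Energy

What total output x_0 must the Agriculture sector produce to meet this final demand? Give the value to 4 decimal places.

31.4056

Form M = I − A:
  [  0.85   -0.15   -0.09]
  [ -0.08    0.89   -0.22]
  [ -0.16   -0.18    0.99]
Leontief inverse L = M⁻¹:
  [  1.2303    0.2408    0.1654]
  [  0.1673    1.2092    0.2839]
  [  0.2292    0.2588    1.0884]
Total output x = L · d:
  x_0 = 1.2303·10 + 0.2408·45 + 0.1654·50 = 31.4056
  x_1 = 0.1673·10 + 1.2092·45 + 0.2839·50 = 70.2826
  x_2 = 0.2292·10 + 0.2588·45 + 1.0884·50 = 68.3593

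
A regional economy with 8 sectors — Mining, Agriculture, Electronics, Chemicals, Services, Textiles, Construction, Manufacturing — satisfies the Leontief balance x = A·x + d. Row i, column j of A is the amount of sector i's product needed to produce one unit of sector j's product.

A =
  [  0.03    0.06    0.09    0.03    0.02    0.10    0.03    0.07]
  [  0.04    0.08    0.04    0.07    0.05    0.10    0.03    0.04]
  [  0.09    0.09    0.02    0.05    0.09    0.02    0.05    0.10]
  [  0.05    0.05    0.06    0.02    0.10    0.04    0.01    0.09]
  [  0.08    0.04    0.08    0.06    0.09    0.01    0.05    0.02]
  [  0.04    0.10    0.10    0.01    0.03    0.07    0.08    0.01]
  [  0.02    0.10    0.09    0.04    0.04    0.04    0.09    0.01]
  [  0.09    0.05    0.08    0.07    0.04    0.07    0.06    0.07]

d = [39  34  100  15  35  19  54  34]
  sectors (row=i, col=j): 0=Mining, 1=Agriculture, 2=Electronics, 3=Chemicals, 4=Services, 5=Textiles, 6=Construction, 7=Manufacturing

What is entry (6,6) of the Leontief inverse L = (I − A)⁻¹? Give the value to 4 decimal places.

Form M = I − A:
  [  0.97   -0.06   -0.09   -0.03   -0.02   -0.10   -0.03   -0.07]
  [ -0.04    0.92   -0.04   -0.07   -0.05   -0.10   -0.03   -0.04]
  [ -0.09   -0.09    0.98   -0.05   -0.09   -0.02   -0.05   -0.10]
  [ -0.05   -0.05   -0.06    0.98   -0.10   -0.04   -0.01   -0.09]
  [ -0.08   -0.04   -0.08   -0.06    0.91   -0.01   -0.05   -0.02]
  [ -0.04   -0.10   -0.10   -0.01   -0.03    0.93   -0.08   -0.01]
  [ -0.02   -0.10   -0.09   -0.04   -0.04   -0.04    0.91   -0.01]
  [ -0.09   -0.05   -0.08   -0.07   -0.04   -0.07   -0.06    0.93]
Leontief inverse L = M⁻¹:
  [  1.0758    0.1204    0.1437    0.0652    0.0645    0.1467    0.0718    0.1116]
  [  0.0845    1.1400    0.0968    0.1050    0.0971    0.1484    0.0705    0.0804]
  [  0.1425    0.1535    1.0857    0.0947    0.1425    0.0760    0.0947    0.1481]
  [  0.0979    0.1027    0.1134    1.0576    0.1459    0.0830    0.0484    0.1309]
  [  0.1247    0.0942    0.1324    0.0956    1.1387    0.0512    0.0868    0.0629]
  [  0.0826    0.1635    0.1525    0.0465    0.0754    1.1168    0.1226    0.0491]
  [  0.0620    0.1603    0.1403    0.0763    0.0870    0.0834    1.1301    0.0490]
  [  0.1439    0.1206    0.1473    0.1122    0.0950    0.1266    0.1084    1.1226]
Total output x = L · d:
  x_0 = 1.0758·39 + 0.1204·34 + 0.1437·100 + 0.0652·15 + 0.0645·35 + 0.1467·19 + 0.0718·54 + 0.1116·34 = 74.1148
  x_1 = 0.0845·39 + 1.1400·34 + 0.0968·100 + 0.1050·15 + 0.0971·35 + 0.1484·19 + 0.0705·54 + 0.0804·34 = 66.0760
  x_2 = 0.1425·39 + 0.1535·34 + 1.0857·100 + 0.0947·15 + 0.1425·35 + 0.0760·19 + 0.0947·54 + 0.1481·34 = 137.3558
  x_3 = 0.0979·39 + 0.1027·34 + 0.1134·100 + 1.0576·15 + 0.1459·35 + 0.0830·19 + 0.0484·54 + 0.1309·34 = 48.2626
  x_4 = 0.1247·39 + 0.0942·34 + 0.1324·100 + 0.0956·15 + 1.1387·35 + 0.0512·19 + 0.0868·54 + 0.0629·34 = 70.3965
  x_5 = 0.0826·39 + 0.1635·34 + 0.1525·100 + 0.0465·15 + 0.0754·35 + 1.1168·19 + 0.1226·54 + 0.0491·34 = 56.8712
  x_6 = 0.0620·39 + 0.1603·34 + 0.1403·100 + 0.0763·15 + 0.0870·35 + 0.0834·19 + 1.1301·54 + 0.0490·34 = 90.3647
  x_7 = 0.1439·39 + 0.1206·34 + 0.1473·100 + 0.1122·15 + 0.0950·35 + 0.1266·19 + 0.1084·54 + 1.1226·34 = 75.8707

L[6,6] = 1.1301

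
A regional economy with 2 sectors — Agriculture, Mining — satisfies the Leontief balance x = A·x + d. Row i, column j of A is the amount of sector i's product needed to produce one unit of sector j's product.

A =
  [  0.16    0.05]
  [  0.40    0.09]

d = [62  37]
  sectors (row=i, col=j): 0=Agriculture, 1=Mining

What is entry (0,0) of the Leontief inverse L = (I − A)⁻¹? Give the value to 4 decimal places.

Form M = I − A:
  [  0.84   -0.05]
  [ -0.40    0.91]
Leontief inverse L = M⁻¹:
  [  1.2225    0.0672]
  [  0.5373    1.1284]
Total output x = L · d:
  x_0 = 1.2225·62 + 0.0672·37 = 78.2778
  x_1 = 0.5373·62 + 1.1284·37 = 75.0672

L[0,0] = 1.2225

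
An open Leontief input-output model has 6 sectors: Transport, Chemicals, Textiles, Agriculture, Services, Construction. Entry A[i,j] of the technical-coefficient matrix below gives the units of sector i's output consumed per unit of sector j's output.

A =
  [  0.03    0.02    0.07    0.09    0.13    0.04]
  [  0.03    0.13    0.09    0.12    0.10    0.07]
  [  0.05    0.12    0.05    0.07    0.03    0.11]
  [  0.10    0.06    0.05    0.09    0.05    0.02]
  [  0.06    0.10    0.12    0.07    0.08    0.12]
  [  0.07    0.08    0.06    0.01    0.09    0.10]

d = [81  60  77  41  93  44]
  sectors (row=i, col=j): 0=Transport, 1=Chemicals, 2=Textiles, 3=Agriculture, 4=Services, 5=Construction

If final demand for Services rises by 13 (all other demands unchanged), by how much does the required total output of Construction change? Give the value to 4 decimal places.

Form M = I − A:
  [  0.97   -0.02   -0.07   -0.09   -0.13   -0.04]
  [ -0.03    0.87   -0.09   -0.12   -0.10   -0.07]
  [ -0.05   -0.12    0.95   -0.07   -0.03   -0.11]
  [ -0.10   -0.06   -0.05    0.91   -0.05   -0.02]
  [ -0.06   -0.10   -0.12   -0.07    0.92   -0.12]
  [ -0.07   -0.08   -0.06   -0.01   -0.09    0.90]
Leontief inverse L = M⁻¹:
  [  1.0725    0.0811    0.1232    0.1413    0.1815    0.0964]
  [  0.0880    1.2214    0.1640    0.1975    0.1756    0.1468]
  [  0.0942    0.1901    1.1069    0.1286    0.0936    0.1696]
  [  0.1377    0.1136    0.0984    1.1438    0.1037    0.0662]
  [  0.1167    0.1908    0.1932    0.1428    1.1579    0.2012]
  [  0.1107    0.1479    0.1184    0.0641    0.1529    1.1638]
Total output x = L · d:
  x_0 = 1.0725·81 + 0.0811·60 + 0.1232·77 + 0.1413·41 + 0.1815·93 + 0.0964·44 = 128.1349
  x_1 = 0.0880·81 + 1.2214·60 + 0.1640·77 + 0.1975·41 + 0.1756·93 + 0.1468·44 = 123.9373
  x_2 = 0.0942·81 + 0.1901·60 + 1.1069·77 + 0.1286·41 + 0.0936·93 + 0.1696·44 = 125.7110
  x_3 = 0.1377·81 + 0.1136·60 + 0.0984·77 + 1.1438·41 + 0.1037·93 + 0.0662·44 = 84.9936
  x_4 = 0.1167·81 + 0.1908·60 + 0.1932·77 + 0.1428·41 + 1.1579·93 + 0.2012·44 = 158.1721
  x_5 = 0.1107·81 + 0.1479·60 + 0.1184·77 + 0.0641·41 + 0.1529·93 + 1.1638·44 = 95.0139
Δx_5 = L[5,4] · Δd_4 = 0.1529 · 13 = 1.9879

1.9879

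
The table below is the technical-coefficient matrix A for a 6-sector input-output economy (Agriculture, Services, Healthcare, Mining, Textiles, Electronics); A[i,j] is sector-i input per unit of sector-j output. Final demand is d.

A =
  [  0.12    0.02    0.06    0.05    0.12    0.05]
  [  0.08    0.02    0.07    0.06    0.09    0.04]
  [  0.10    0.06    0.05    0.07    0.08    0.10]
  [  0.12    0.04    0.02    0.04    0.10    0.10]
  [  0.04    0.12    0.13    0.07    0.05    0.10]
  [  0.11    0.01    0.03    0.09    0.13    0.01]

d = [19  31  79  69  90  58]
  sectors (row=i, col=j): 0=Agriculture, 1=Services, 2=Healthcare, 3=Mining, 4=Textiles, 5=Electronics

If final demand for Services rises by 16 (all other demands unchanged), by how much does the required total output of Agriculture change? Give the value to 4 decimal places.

Form M = I − A:
  [  0.88   -0.02   -0.06   -0.05   -0.12   -0.05]
  [ -0.08    0.98   -0.07   -0.06   -0.09   -0.04]
  [ -0.10   -0.06    0.95   -0.07   -0.08   -0.10]
  [ -0.12   -0.04   -0.02    0.96   -0.10   -0.10]
  [ -0.04   -0.12   -0.13   -0.07    0.95   -0.10]
  [ -0.11   -0.01   -0.03   -0.09   -0.13    0.99]
Leontief inverse L = M⁻¹:
  [  1.1890    0.0592    0.1107    0.0971    0.1894    0.1026]
  [  0.1396    1.0533    0.1117    0.1002    0.1492    0.0861]
  [  0.1765    0.0967    1.0998    0.1212    0.1576    0.1521]
  [  0.1890    0.0749    0.0684    1.0874    0.1713    0.1466]
  [  0.1239    0.1593    0.1824    0.1272    1.1338    0.1585]
  [  0.1723    0.0479    0.0769    0.1310    0.1918    1.0611]
Total output x = L · d:
  x_0 = 1.1890·19 + 0.0592·31 + 0.1107·79 + 0.0971·69 + 0.1894·90 + 0.1026·58 = 62.8633
  x_1 = 0.1396·19 + 1.0533·31 + 0.1117·79 + 0.1002·69 + 0.1492·90 + 0.0861·58 = 69.4590
  x_2 = 0.1765·19 + 0.0967·31 + 1.0998·79 + 0.1212·69 + 0.1576·90 + 0.1521·58 = 124.6088
  x_3 = 0.1890·19 + 0.0749·31 + 0.0684·79 + 1.0874·69 + 0.1713·90 + 0.1466·58 = 110.2651
  x_4 = 0.1239·19 + 0.1593·31 + 0.1824·79 + 0.1272·69 + 1.1338·90 + 0.1585·58 = 141.7216
  x_5 = 0.1723·19 + 0.0479·31 + 0.0769·79 + 0.1310·69 + 0.1918·90 + 1.0611·58 = 98.6823
Δx_0 = L[0,1] · Δd_1 = 0.0592 · 16 = 0.9478

0.9478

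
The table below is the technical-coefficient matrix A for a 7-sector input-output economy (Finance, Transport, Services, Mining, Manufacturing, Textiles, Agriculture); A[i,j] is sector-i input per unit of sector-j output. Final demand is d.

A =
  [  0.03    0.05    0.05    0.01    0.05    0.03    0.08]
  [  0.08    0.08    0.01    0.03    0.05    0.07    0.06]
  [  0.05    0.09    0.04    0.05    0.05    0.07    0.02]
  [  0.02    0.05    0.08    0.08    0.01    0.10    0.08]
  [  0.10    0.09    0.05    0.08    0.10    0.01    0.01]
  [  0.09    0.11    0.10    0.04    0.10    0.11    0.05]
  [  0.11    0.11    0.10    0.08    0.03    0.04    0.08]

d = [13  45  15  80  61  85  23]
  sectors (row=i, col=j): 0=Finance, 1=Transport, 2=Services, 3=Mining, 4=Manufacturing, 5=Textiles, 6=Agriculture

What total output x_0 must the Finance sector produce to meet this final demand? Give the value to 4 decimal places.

Form M = I − A:
  [  0.97   -0.05   -0.05   -0.01   -0.05   -0.03   -0.08]
  [ -0.08    0.92   -0.01   -0.03   -0.05   -0.07   -0.06]
  [ -0.05   -0.09    0.96   -0.05   -0.05   -0.07   -0.02]
  [ -0.02   -0.05   -0.08    0.92   -0.01   -0.10   -0.08]
  [ -0.10   -0.09   -0.05   -0.08    0.90   -0.01   -0.01]
  [ -0.09   -0.11   -0.10   -0.04   -0.10    0.89   -0.05]
  [ -0.11   -0.11   -0.10   -0.08   -0.03   -0.04    0.92]
Leontief inverse L = M⁻¹:
  [  1.0700    0.0962    0.0817    0.0382    0.0801    0.0601    0.1086]
  [  0.1281    1.1359    0.0501    0.0623    0.0892    0.1100    0.0987]
  [  0.0948    0.1435    1.0769    0.0816    0.0882    0.1118    0.0551]
  [  0.0728    0.1157    0.1299    1.1204    0.0513    0.1538    0.1230]
  [  0.1472    0.1468    0.0889    0.1170    1.1411    0.0517    0.0497]
  [  0.1642    0.1984    0.1599    0.0913    0.1640    1.1741    0.1042]
  [  0.1718    0.1864    0.1540    0.1261    0.0786    0.0986    1.1346]
Total output x = L · d:
  x_0 = 1.0700·13 + 0.0962·45 + 0.0817·15 + 0.0382·80 + 0.0801·61 + 0.0601·85 + 0.1086·23 = 35.0133
  x_1 = 0.1281·13 + 1.1359·45 + 0.0501·15 + 0.0623·80 + 0.0892·61 + 0.1100·85 + 0.0987·23 = 75.5785
  x_2 = 0.0948·13 + 0.1435·45 + 1.0769·15 + 0.0816·80 + 0.0882·61 + 0.1118·85 + 0.0551·23 = 46.5232
  x_3 = 0.0728·13 + 0.1157·45 + 0.1299·15 + 1.1204·80 + 0.0513·61 + 0.1538·85 + 0.1230·23 = 116.7656
  x_4 = 0.1472·13 + 0.1468·45 + 0.0889·15 + 0.1170·80 + 1.1411·61 + 0.0517·85 + 0.0497·23 = 94.3593
  x_5 = 0.1642·13 + 0.1984·45 + 0.1599·15 + 0.0913·80 + 0.1640·61 + 1.1741·85 + 0.1042·23 = 132.9644
  x_6 = 0.1718·13 + 0.1864·45 + 0.1540·15 + 0.1261·80 + 0.0786·61 + 0.0986·85 + 1.1346·23 = 62.2913

35.0133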